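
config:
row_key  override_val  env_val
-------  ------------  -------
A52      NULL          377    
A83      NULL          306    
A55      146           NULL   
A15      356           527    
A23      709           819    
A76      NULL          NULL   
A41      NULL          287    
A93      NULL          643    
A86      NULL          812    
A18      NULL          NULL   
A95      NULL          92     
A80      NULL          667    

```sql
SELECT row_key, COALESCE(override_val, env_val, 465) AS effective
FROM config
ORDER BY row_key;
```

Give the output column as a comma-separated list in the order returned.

356, 465, 709, 287, 377, 146, 465, 667, 306, 812, 643, 92

row_key=A15: override_val=356 → 356
row_key=A18: override_val=NULL, env_val=NULL, → literal 465 → 465
row_key=A23: override_val=709 → 709
row_key=A41: override_val=NULL, env_val=287 → 287
row_key=A52: override_val=NULL, env_val=377 → 377
row_key=A55: override_val=146 → 146
row_key=A76: override_val=NULL, env_val=NULL, → literal 465 → 465
row_key=A80: override_val=NULL, env_val=667 → 667
row_key=A83: override_val=NULL, env_val=306 → 306
row_key=A86: override_val=NULL, env_val=812 → 812
row_key=A93: override_val=NULL, env_val=643 → 643
row_key=A95: override_val=NULL, env_val=92 → 92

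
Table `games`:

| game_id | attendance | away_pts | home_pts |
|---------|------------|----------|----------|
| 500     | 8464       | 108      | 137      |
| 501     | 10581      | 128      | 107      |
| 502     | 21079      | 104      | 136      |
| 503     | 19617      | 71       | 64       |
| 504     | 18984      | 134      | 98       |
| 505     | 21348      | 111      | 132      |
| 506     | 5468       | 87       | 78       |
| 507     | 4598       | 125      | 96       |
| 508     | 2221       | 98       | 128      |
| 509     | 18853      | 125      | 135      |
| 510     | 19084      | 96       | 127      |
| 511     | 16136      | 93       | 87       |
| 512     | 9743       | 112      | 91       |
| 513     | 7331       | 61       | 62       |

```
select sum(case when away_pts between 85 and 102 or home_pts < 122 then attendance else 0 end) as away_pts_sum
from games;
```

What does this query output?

game_id=500: ✗
game_id=501: ✓ → 10581
game_id=502: ✗
game_id=503: ✓ → 19617
game_id=504: ✓ → 18984
game_id=505: ✗
game_id=506: ✓ → 5468
game_id=507: ✓ → 4598
game_id=508: ✓ → 2221
game_id=509: ✗
game_id=510: ✓ → 19084
game_id=511: ✓ → 16136
game_id=512: ✓ → 9743
game_id=513: ✓ → 7331
away_pts_sum = 10581 + 19617 + 18984 + 5468 + 4598 + 2221 + 19084 + 16136 + 9743 + 7331 = 113763

113763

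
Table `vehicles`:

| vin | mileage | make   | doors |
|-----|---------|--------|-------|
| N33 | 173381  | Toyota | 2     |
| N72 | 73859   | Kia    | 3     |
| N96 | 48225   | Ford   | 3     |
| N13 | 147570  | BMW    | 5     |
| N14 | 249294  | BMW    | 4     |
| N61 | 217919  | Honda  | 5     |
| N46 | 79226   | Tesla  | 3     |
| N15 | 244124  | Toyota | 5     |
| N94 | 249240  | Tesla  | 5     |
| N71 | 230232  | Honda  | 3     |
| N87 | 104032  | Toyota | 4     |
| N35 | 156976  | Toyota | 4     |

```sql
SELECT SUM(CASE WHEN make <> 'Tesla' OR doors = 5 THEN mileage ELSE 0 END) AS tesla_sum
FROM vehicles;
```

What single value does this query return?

vin=N33: ✓ → 173381
vin=N72: ✓ → 73859
vin=N96: ✓ → 48225
vin=N13: ✓ → 147570
vin=N14: ✓ → 249294
vin=N61: ✓ → 217919
vin=N46: ✗
vin=N15: ✓ → 244124
vin=N94: ✓ → 249240
vin=N71: ✓ → 230232
vin=N87: ✓ → 104032
vin=N35: ✓ → 156976
tesla_sum = 173381 + 73859 + 48225 + 147570 + 249294 + 217919 + 244124 + 249240 + 230232 + 104032 + 156976 = 1894852

1894852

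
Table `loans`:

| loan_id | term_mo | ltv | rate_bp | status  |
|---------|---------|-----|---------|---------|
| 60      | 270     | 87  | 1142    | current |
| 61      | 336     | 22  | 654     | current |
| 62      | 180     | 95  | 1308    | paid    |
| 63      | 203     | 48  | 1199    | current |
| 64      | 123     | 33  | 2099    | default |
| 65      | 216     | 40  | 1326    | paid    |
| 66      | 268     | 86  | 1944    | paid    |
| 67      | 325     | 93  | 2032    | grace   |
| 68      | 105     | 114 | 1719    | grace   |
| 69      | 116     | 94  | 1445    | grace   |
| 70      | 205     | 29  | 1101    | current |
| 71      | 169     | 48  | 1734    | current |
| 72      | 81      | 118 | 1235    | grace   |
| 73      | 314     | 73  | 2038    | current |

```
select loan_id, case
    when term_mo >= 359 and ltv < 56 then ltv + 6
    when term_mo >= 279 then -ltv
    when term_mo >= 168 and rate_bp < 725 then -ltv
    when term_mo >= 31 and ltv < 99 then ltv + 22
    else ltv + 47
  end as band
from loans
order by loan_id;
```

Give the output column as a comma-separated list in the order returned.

109, -22, 117, 70, 55, 62, 108, -93, 161, 116, 51, 70, 165, -73

loan_id=60: term_mo >= 31 and ltv < 99 → 109
loan_id=61: term_mo >= 279 → -22
loan_id=62: term_mo >= 31 and ltv < 99 → 117
loan_id=63: term_mo >= 31 and ltv < 99 → 70
loan_id=64: term_mo >= 31 and ltv < 99 → 55
loan_id=65: term_mo >= 31 and ltv < 99 → 62
loan_id=66: term_mo >= 31 and ltv < 99 → 108
loan_id=67: term_mo >= 279 → -93
loan_id=68: ELSE → 161
loan_id=69: term_mo >= 31 and ltv < 99 → 116
loan_id=70: term_mo >= 31 and ltv < 99 → 51
loan_id=71: term_mo >= 31 and ltv < 99 → 70
loan_id=72: ELSE → 165
loan_id=73: term_mo >= 279 → -73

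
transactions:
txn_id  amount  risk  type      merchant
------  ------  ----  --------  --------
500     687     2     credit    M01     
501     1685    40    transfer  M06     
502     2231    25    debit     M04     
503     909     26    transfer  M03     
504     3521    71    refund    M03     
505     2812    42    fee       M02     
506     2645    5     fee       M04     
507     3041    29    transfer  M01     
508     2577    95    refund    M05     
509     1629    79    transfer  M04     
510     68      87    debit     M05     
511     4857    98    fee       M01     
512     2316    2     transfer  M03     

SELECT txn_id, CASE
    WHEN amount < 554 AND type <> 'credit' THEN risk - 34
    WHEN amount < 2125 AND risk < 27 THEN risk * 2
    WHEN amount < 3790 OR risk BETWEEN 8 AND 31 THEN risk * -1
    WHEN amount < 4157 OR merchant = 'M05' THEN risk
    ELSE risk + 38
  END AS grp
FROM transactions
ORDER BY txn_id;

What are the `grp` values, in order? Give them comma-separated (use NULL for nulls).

txn_id=500: amount < 2125 AND risk < 27 → 4
txn_id=501: amount < 3790 OR risk BETWEEN 8 AND 31 → -40
txn_id=502: amount < 3790 OR risk BETWEEN 8 AND 31 → -25
txn_id=503: amount < 2125 AND risk < 27 → 52
txn_id=504: amount < 3790 OR risk BETWEEN 8 AND 31 → -71
txn_id=505: amount < 3790 OR risk BETWEEN 8 AND 31 → -42
txn_id=506: amount < 3790 OR risk BETWEEN 8 AND 31 → -5
txn_id=507: amount < 3790 OR risk BETWEEN 8 AND 31 → -29
txn_id=508: amount < 3790 OR risk BETWEEN 8 AND 31 → -95
txn_id=509: amount < 3790 OR risk BETWEEN 8 AND 31 → -79
txn_id=510: amount < 554 AND type <> 'credit' → 53
txn_id=511: ELSE → 136
txn_id=512: amount < 3790 OR risk BETWEEN 8 AND 31 → -2

4, -40, -25, 52, -71, -42, -5, -29, -95, -79, 53, 136, -2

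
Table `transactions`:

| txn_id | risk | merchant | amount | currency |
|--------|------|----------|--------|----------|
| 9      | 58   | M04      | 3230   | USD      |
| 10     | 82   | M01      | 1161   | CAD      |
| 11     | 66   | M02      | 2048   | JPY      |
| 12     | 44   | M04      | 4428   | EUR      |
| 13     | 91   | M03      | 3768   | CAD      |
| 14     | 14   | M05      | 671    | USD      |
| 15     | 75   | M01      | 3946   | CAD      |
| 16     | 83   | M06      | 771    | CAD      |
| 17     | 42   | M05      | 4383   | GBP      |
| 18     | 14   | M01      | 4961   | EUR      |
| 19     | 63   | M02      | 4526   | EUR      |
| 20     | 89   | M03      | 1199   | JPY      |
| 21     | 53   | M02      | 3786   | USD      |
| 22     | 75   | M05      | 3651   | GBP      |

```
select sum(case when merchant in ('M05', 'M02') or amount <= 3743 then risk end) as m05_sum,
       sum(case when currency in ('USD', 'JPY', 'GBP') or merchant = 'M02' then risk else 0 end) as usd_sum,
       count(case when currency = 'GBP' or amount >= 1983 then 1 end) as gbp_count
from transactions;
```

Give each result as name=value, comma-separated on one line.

m05_sum=625, usd_sum=460, gbp_count=10

[m05_sum: merchant in ('M05', 'M02') or amount <= 3743]
txn_id=9: ✓ → 58
txn_id=10: ✓ → 82
txn_id=11: ✓ → 66
txn_id=12: ✗
txn_id=13: ✗
txn_id=14: ✓ → 14
txn_id=15: ✗
txn_id=16: ✓ → 83
txn_id=17: ✓ → 42
txn_id=18: ✗
txn_id=19: ✓ → 63
txn_id=20: ✓ → 89
txn_id=21: ✓ → 53
txn_id=22: ✓ → 75
m05_sum = 58 + 82 + 66 + 14 + 83 + 42 + 63 + 89 + 53 + 75 = 625
—
[usd_sum: currency in ('USD', 'JPY', 'GBP') or merchant = 'M02']
txn_id=9: ✓ → 58
txn_id=10: ✗
txn_id=11: ✓ → 66
txn_id=12: ✗
txn_id=13: ✗
txn_id=14: ✓ → 14
txn_id=15: ✗
txn_id=16: ✗
txn_id=17: ✓ → 42
txn_id=18: ✗
txn_id=19: ✓ → 63
txn_id=20: ✓ → 89
txn_id=21: ✓ → 53
txn_id=22: ✓ → 75
usd_sum = 58 + 66 + 14 + 42 + 63 + 89 + 53 + 75 = 460
—
[gbp_count: currency = 'GBP' or amount >= 1983]
txn_id=9: ✓ → 1
txn_id=10: ✗
txn_id=11: ✓ → 1
txn_id=12: ✓ → 1
txn_id=13: ✓ → 1
txn_id=14: ✗
txn_id=15: ✓ → 1
txn_id=16: ✗
txn_id=17: ✓ → 1
txn_id=18: ✓ → 1
txn_id=19: ✓ → 1
txn_id=20: ✗
txn_id=21: ✓ → 1
txn_id=22: ✓ → 1
gbp_count = COUNT(1, 1, 1, 1, 1, 1, 1, 1, 1, 1) = 10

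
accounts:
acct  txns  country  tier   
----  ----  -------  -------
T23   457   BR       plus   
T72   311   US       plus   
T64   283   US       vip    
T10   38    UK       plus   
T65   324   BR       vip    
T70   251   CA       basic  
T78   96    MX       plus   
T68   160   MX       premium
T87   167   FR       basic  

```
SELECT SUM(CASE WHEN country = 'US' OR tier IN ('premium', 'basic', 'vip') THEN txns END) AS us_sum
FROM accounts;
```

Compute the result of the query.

1496

acct=T23: ✗
acct=T72: ✓ → 311
acct=T64: ✓ → 283
acct=T10: ✗
acct=T65: ✓ → 324
acct=T70: ✓ → 251
acct=T78: ✗
acct=T68: ✓ → 160
acct=T87: ✓ → 167
us_sum = 311 + 283 + 324 + 251 + 160 + 167 = 1496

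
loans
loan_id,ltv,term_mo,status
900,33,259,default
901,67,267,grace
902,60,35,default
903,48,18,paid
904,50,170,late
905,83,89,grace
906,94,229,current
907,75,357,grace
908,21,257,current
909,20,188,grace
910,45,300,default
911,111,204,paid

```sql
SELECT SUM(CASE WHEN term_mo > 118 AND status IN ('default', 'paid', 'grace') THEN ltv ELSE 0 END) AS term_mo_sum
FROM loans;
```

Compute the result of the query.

loan_id=900: ✓ → 33
loan_id=901: ✓ → 67
loan_id=902: ✗
loan_id=903: ✗
loan_id=904: ✗
loan_id=905: ✗
loan_id=906: ✗
loan_id=907: ✓ → 75
loan_id=908: ✗
loan_id=909: ✓ → 20
loan_id=910: ✓ → 45
loan_id=911: ✓ → 111
term_mo_sum = 33 + 67 + 75 + 20 + 45 + 111 = 351

351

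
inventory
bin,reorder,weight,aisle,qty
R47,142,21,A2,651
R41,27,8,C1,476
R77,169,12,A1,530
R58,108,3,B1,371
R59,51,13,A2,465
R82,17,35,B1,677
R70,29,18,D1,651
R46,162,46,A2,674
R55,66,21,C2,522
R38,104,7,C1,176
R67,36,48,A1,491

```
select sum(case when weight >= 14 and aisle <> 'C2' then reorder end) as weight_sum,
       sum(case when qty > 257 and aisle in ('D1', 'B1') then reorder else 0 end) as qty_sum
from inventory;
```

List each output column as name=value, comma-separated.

[weight_sum: weight >= 14 and aisle <> 'C2']
bin=R47: ✓ → 142
bin=R41: ✗
bin=R77: ✗
bin=R58: ✗
bin=R59: ✗
bin=R82: ✓ → 17
bin=R70: ✓ → 29
bin=R46: ✓ → 162
bin=R55: ✗
bin=R38: ✗
bin=R67: ✓ → 36
weight_sum = 142 + 17 + 29 + 162 + 36 = 386
—
[qty_sum: qty > 257 and aisle in ('D1', 'B1')]
bin=R47: ✗
bin=R41: ✗
bin=R77: ✗
bin=R58: ✓ → 108
bin=R59: ✗
bin=R82: ✓ → 17
bin=R70: ✓ → 29
bin=R46: ✗
bin=R55: ✗
bin=R38: ✗
bin=R67: ✗
qty_sum = 108 + 17 + 29 = 154

weight_sum=386, qty_sum=154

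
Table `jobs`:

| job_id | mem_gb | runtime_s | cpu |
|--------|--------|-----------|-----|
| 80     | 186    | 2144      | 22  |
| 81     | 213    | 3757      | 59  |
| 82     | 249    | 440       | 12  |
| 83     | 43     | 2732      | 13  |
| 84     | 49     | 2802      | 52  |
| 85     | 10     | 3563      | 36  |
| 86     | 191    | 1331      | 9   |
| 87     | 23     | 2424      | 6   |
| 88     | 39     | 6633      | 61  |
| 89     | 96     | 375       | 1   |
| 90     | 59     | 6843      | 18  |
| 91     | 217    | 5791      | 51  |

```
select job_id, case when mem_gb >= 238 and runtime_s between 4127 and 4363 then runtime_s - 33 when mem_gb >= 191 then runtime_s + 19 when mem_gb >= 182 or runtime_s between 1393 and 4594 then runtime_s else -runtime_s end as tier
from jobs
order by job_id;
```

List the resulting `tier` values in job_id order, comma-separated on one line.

2144, 3776, 459, 2732, 2802, 3563, 1350, 2424, -6633, -375, -6843, 5810

job_id=80: mem_gb >= 182 or runtime_s between 1393 and 4594 → 2144
job_id=81: mem_gb >= 191 → 3776
job_id=82: mem_gb >= 191 → 459
job_id=83: mem_gb >= 182 or runtime_s between 1393 and 4594 → 2732
job_id=84: mem_gb >= 182 or runtime_s between 1393 and 4594 → 2802
job_id=85: mem_gb >= 182 or runtime_s between 1393 and 4594 → 3563
job_id=86: mem_gb >= 191 → 1350
job_id=87: mem_gb >= 182 or runtime_s between 1393 and 4594 → 2424
job_id=88: ELSE → -6633
job_id=89: ELSE → -375
job_id=90: ELSE → -6843
job_id=91: mem_gb >= 191 → 5810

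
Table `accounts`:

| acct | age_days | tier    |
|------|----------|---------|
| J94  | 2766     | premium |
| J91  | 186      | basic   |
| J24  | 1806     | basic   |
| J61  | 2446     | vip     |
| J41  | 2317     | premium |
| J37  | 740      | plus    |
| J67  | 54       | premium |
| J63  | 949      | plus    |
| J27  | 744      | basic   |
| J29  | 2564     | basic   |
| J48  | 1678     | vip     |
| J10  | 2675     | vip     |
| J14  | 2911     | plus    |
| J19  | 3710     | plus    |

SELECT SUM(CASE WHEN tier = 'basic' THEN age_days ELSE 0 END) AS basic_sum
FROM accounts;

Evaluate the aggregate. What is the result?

acct=J94: ✗
acct=J91: ✓ → 186
acct=J24: ✓ → 1806
acct=J61: ✗
acct=J41: ✗
acct=J37: ✗
acct=J67: ✗
acct=J63: ✗
acct=J27: ✓ → 744
acct=J29: ✓ → 2564
acct=J48: ✗
acct=J10: ✗
acct=J14: ✗
acct=J19: ✗
basic_sum = 186 + 1806 + 744 + 2564 = 5300

5300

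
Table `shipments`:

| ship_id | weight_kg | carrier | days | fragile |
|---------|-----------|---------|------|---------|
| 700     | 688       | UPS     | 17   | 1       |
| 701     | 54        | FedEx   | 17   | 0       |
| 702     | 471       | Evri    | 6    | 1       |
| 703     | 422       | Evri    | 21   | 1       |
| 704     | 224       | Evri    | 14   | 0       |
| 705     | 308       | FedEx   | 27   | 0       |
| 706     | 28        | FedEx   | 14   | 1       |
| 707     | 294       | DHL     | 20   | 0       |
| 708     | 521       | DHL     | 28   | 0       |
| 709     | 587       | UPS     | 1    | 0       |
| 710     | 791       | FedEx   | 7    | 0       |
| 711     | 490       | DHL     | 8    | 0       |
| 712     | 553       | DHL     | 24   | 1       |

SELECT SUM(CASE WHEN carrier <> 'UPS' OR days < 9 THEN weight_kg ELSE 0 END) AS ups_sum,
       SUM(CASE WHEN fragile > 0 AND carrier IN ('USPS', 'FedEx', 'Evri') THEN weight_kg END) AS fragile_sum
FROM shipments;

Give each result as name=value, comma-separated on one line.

ups_sum=4743, fragile_sum=921

[ups_sum: carrier <> 'UPS' OR days < 9]
ship_id=700: ✗
ship_id=701: ✓ → 54
ship_id=702: ✓ → 471
ship_id=703: ✓ → 422
ship_id=704: ✓ → 224
ship_id=705: ✓ → 308
ship_id=706: ✓ → 28
ship_id=707: ✓ → 294
ship_id=708: ✓ → 521
ship_id=709: ✓ → 587
ship_id=710: ✓ → 791
ship_id=711: ✓ → 490
ship_id=712: ✓ → 553
ups_sum = 54 + 471 + 422 + 224 + 308 + 28 + 294 + 521 + 587 + 791 + 490 + 553 = 4743
—
[fragile_sum: fragile > 0 AND carrier IN ('USPS', 'FedEx', 'Evri')]
ship_id=700: ✗
ship_id=701: ✗
ship_id=702: ✓ → 471
ship_id=703: ✓ → 422
ship_id=704: ✗
ship_id=705: ✗
ship_id=706: ✓ → 28
ship_id=707: ✗
ship_id=708: ✗
ship_id=709: ✗
ship_id=710: ✗
ship_id=711: ✗
ship_id=712: ✗
fragile_sum = 471 + 422 + 28 = 921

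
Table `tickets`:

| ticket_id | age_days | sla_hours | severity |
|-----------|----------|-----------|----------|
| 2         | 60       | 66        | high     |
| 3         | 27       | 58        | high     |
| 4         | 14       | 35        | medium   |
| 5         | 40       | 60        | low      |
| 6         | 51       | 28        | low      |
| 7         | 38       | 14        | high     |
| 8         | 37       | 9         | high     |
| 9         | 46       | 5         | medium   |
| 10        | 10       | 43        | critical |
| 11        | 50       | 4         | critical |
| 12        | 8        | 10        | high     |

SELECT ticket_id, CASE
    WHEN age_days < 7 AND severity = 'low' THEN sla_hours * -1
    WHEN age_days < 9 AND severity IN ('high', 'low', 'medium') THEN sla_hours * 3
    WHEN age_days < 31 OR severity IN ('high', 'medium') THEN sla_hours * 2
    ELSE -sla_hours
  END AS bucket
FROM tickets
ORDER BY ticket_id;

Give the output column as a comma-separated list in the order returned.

ticket_id=2: age_days < 31 OR severity IN ('high', 'medium') → 132
ticket_id=3: age_days < 31 OR severity IN ('high', 'medium') → 116
ticket_id=4: age_days < 31 OR severity IN ('high', 'medium') → 70
ticket_id=5: ELSE → -60
ticket_id=6: ELSE → -28
ticket_id=7: age_days < 31 OR severity IN ('high', 'medium') → 28
ticket_id=8: age_days < 31 OR severity IN ('high', 'medium') → 18
ticket_id=9: age_days < 31 OR severity IN ('high', 'medium') → 10
ticket_id=10: age_days < 31 OR severity IN ('high', 'medium') → 86
ticket_id=11: ELSE → -4
ticket_id=12: age_days < 9 AND severity IN ('high', 'low', 'medium') → 30

132, 116, 70, -60, -28, 28, 18, 10, 86, -4, 30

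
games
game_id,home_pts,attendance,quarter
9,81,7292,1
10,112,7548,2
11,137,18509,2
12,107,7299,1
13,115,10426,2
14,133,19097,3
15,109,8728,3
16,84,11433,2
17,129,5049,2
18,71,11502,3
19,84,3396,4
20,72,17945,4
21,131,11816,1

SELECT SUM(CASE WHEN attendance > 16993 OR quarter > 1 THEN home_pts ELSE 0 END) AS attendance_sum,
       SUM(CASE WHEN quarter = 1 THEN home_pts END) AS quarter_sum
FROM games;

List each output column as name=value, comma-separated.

[attendance_sum: attendance > 16993 OR quarter > 1]
game_id=9: ✗
game_id=10: ✓ → 112
game_id=11: ✓ → 137
game_id=12: ✗
game_id=13: ✓ → 115
game_id=14: ✓ → 133
game_id=15: ✓ → 109
game_id=16: ✓ → 84
game_id=17: ✓ → 129
game_id=18: ✓ → 71
game_id=19: ✓ → 84
game_id=20: ✓ → 72
game_id=21: ✗
attendance_sum = 112 + 137 + 115 + 133 + 109 + 84 + 129 + 71 + 84 + 72 = 1046
—
[quarter_sum: quarter = 1]
game_id=9: ✓ → 81
game_id=10: ✗
game_id=11: ✗
game_id=12: ✓ → 107
game_id=13: ✗
game_id=14: ✗
game_id=15: ✗
game_id=16: ✗
game_id=17: ✗
game_id=18: ✗
game_id=19: ✗
game_id=20: ✗
game_id=21: ✓ → 131
quarter_sum = 81 + 107 + 131 = 319

attendance_sum=1046, quarter_sum=319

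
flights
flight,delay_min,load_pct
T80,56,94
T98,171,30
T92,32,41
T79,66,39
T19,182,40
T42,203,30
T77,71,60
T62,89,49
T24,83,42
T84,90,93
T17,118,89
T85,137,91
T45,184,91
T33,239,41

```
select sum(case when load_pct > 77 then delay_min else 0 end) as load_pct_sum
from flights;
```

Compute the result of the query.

585

flight=T80: ✓ → 56
flight=T98: ✗
flight=T92: ✗
flight=T79: ✗
flight=T19: ✗
flight=T42: ✗
flight=T77: ✗
flight=T62: ✗
flight=T24: ✗
flight=T84: ✓ → 90
flight=T17: ✓ → 118
flight=T85: ✓ → 137
flight=T45: ✓ → 184
flight=T33: ✗
load_pct_sum = 56 + 90 + 118 + 137 + 184 = 585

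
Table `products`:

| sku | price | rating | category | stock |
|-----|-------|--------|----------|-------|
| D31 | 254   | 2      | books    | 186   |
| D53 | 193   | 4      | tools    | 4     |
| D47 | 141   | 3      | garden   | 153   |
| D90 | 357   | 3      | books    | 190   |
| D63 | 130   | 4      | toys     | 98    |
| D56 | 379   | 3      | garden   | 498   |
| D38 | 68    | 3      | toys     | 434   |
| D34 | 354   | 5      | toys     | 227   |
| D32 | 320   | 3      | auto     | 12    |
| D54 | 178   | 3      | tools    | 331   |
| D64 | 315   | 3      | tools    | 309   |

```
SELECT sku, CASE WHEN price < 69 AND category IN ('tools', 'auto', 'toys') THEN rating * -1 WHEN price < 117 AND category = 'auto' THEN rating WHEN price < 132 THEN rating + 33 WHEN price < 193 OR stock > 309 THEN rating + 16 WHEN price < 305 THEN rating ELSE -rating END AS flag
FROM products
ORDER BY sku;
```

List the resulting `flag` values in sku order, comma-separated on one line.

sku=D31: price < 305 → 2
sku=D32: ELSE → -3
sku=D34: ELSE → -5
sku=D38: price < 69 AND category IN ('tools', 'auto', 'toys') → -3
sku=D47: price < 193 OR stock > 309 → 19
sku=D53: price < 305 → 4
sku=D54: price < 193 OR stock > 309 → 19
sku=D56: price < 193 OR stock > 309 → 19
sku=D63: price < 132 → 37
sku=D64: ELSE → -3
sku=D90: ELSE → -3

2, -3, -5, -3, 19, 4, 19, 19, 37, -3, -3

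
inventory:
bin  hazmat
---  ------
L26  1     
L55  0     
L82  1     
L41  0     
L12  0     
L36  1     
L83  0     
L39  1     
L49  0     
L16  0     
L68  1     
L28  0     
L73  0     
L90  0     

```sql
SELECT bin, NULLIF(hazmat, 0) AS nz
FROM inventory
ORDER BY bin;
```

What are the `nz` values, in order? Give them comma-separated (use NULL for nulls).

bin=L12: hazmat=0 vs 0: equal → NULL
bin=L16: hazmat=0 vs 0: equal → NULL
bin=L26: hazmat=1 vs 0: differ → 1
bin=L28: hazmat=0 vs 0: equal → NULL
bin=L36: hazmat=1 vs 0: differ → 1
bin=L39: hazmat=1 vs 0: differ → 1
bin=L41: hazmat=0 vs 0: equal → NULL
bin=L49: hazmat=0 vs 0: equal → NULL
bin=L55: hazmat=0 vs 0: equal → NULL
bin=L68: hazmat=1 vs 0: differ → 1
bin=L73: hazmat=0 vs 0: equal → NULL
bin=L82: hazmat=1 vs 0: differ → 1
bin=L83: hazmat=0 vs 0: equal → NULL
bin=L90: hazmat=0 vs 0: equal → NULL

NULL, NULL, 1, NULL, 1, 1, NULL, NULL, NULL, 1, NULL, 1, NULL, NULL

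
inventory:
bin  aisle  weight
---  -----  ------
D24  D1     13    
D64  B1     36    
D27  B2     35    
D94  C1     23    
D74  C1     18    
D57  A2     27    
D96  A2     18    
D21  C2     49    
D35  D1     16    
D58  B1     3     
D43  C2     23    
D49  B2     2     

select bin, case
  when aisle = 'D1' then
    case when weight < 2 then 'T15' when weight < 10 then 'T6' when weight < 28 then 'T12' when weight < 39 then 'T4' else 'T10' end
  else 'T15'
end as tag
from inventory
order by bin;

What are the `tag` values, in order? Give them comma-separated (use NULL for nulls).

T15, T12, T15, T12, T15, T15, T15, T15, T15, T15, T15, T15

bin=D21: aisle='C2' → outer ELSE → T15
bin=D24: aisle='D1' → inner[weight < 28] → T12
bin=D27: aisle='B2' → outer ELSE → T15
bin=D35: aisle='D1' → inner[weight < 28] → T12
bin=D43: aisle='C2' → outer ELSE → T15
bin=D49: aisle='B2' → outer ELSE → T15
bin=D57: aisle='A2' → outer ELSE → T15
bin=D58: aisle='B1' → outer ELSE → T15
bin=D64: aisle='B1' → outer ELSE → T15
bin=D74: aisle='C1' → outer ELSE → T15
bin=D94: aisle='C1' → outer ELSE → T15
bin=D96: aisle='A2' → outer ELSE → T15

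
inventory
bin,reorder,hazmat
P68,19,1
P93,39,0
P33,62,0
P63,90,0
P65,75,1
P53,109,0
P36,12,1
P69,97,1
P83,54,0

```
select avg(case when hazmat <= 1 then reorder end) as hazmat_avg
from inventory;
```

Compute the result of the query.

61.8888888889

bin=P68: ✓ → 19
bin=P93: ✓ → 39
bin=P33: ✓ → 62
bin=P63: ✓ → 90
bin=P65: ✓ → 75
bin=P53: ✓ → 109
bin=P36: ✓ → 12
bin=P69: ✓ → 97
bin=P83: ✓ → 54
hazmat_avg = (19 + 39 + 62 + 90 + 75 + 109 + 12 + 97 + 54) / 9 = 61.8888888889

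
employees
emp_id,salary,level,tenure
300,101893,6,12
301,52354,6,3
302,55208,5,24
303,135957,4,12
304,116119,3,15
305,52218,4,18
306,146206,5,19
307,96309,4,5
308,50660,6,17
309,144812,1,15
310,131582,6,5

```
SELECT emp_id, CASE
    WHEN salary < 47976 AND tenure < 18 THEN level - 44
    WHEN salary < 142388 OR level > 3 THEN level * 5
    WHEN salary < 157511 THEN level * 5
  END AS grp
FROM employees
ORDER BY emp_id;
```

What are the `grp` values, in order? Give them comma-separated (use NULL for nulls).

30, 30, 25, 20, 15, 20, 25, 20, 30, 5, 30

emp_id=300: salary < 142388 OR level > 3 → 30
emp_id=301: salary < 142388 OR level > 3 → 30
emp_id=302: salary < 142388 OR level > 3 → 25
emp_id=303: salary < 142388 OR level > 3 → 20
emp_id=304: salary < 142388 OR level > 3 → 15
emp_id=305: salary < 142388 OR level > 3 → 20
emp_id=306: salary < 142388 OR level > 3 → 25
emp_id=307: salary < 142388 OR level > 3 → 20
emp_id=308: salary < 142388 OR level > 3 → 30
emp_id=309: salary < 157511 → 5
emp_id=310: salary < 142388 OR level > 3 → 30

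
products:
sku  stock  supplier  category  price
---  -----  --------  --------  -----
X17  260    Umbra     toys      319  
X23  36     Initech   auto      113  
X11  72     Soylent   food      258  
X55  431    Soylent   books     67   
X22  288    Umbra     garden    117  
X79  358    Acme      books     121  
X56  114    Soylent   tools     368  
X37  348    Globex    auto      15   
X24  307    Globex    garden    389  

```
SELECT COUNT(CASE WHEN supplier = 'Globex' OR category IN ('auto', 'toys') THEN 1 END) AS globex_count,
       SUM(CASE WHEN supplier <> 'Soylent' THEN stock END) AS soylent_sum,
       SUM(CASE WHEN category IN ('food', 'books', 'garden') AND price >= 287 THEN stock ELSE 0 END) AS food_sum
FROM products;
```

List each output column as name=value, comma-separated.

[globex_count: supplier = 'Globex' OR category IN ('auto', 'toys')]
sku=X17: ✓ → 1
sku=X23: ✓ → 1
sku=X11: ✗
sku=X55: ✗
sku=X22: ✗
sku=X79: ✗
sku=X56: ✗
sku=X37: ✓ → 1
sku=X24: ✓ → 1
globex_count = COUNT(1, 1, 1, 1) = 4
—
[soylent_sum: supplier <> 'Soylent']
sku=X17: ✓ → 260
sku=X23: ✓ → 36
sku=X11: ✗
sku=X55: ✗
sku=X22: ✓ → 288
sku=X79: ✓ → 358
sku=X56: ✗
sku=X37: ✓ → 348
sku=X24: ✓ → 307
soylent_sum = 260 + 36 + 288 + 358 + 348 + 307 = 1597
—
[food_sum: category IN ('food', 'books', 'garden') AND price >= 287]
sku=X17: ✗
sku=X23: ✗
sku=X11: ✗
sku=X55: ✗
sku=X22: ✗
sku=X79: ✗
sku=X56: ✗
sku=X37: ✗
sku=X24: ✓ → 307
food_sum = 307

globex_count=4, soylent_sum=1597, food_sum=307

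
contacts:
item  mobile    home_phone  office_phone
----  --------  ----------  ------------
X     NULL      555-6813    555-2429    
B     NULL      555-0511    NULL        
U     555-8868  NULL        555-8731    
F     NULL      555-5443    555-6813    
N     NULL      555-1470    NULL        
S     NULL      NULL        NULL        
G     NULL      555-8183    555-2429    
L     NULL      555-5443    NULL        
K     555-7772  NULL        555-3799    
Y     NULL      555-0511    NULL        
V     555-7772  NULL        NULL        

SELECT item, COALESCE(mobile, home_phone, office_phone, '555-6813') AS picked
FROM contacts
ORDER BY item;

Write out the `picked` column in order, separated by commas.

555-0511, 555-5443, 555-8183, 555-7772, 555-5443, 555-1470, 555-6813, 555-8868, 555-7772, 555-6813, 555-0511

item=B: mobile=NULL, home_phone=555-0511 → 555-0511
item=F: mobile=NULL, home_phone=555-5443 → 555-5443
item=G: mobile=NULL, home_phone=555-8183 → 555-8183
item=K: mobile=555-7772 → 555-7772
item=L: mobile=NULL, home_phone=555-5443 → 555-5443
item=N: mobile=NULL, home_phone=555-1470 → 555-1470
item=S: mobile=NULL, home_phone=NULL, office_phone=NULL, → literal 555-6813 → 555-6813
item=U: mobile=555-8868 → 555-8868
item=V: mobile=555-7772 → 555-7772
item=X: mobile=NULL, home_phone=555-6813 → 555-6813
item=Y: mobile=NULL, home_phone=555-0511 → 555-0511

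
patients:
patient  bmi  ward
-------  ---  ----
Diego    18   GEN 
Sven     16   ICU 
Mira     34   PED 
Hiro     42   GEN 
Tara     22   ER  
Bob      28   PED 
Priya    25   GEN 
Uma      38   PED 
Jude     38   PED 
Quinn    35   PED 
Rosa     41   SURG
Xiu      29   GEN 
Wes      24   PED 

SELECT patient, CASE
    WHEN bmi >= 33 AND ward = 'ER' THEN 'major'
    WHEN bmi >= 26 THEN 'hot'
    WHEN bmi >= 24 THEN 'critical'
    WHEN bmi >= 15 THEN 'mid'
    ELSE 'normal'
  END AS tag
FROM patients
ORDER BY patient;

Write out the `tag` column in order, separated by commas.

patient=Bob: bmi >= 26 → hot
patient=Diego: bmi >= 15 → mid
patient=Hiro: bmi >= 26 → hot
patient=Jude: bmi >= 26 → hot
patient=Mira: bmi >= 26 → hot
patient=Priya: bmi >= 24 → critical
patient=Quinn: bmi >= 26 → hot
patient=Rosa: bmi >= 26 → hot
patient=Sven: bmi >= 15 → mid
patient=Tara: bmi >= 15 → mid
patient=Uma: bmi >= 26 → hot
patient=Wes: bmi >= 24 → critical
patient=Xiu: bmi >= 26 → hot

hot, mid, hot, hot, hot, critical, hot, hot, mid, mid, hot, critical, hot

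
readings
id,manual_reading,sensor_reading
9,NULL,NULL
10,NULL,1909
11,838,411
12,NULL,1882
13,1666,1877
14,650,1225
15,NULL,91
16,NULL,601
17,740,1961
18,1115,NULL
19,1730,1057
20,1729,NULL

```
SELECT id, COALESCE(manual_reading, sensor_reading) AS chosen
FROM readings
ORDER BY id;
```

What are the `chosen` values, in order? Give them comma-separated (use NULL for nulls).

NULL, 1909, 838, 1882, 1666, 650, 91, 601, 740, 1115, 1730, 1729

id=9: manual_reading=NULL, sensor_reading=NULL (all NULL) → NULL
id=10: manual_reading=NULL, sensor_reading=1909 → 1909
id=11: manual_reading=838 → 838
id=12: manual_reading=NULL, sensor_reading=1882 → 1882
id=13: manual_reading=1666 → 1666
id=14: manual_reading=650 → 650
id=15: manual_reading=NULL, sensor_reading=91 → 91
id=16: manual_reading=NULL, sensor_reading=601 → 601
id=17: manual_reading=740 → 740
id=18: manual_reading=1115 → 1115
id=19: manual_reading=1730 → 1730
id=20: manual_reading=1729 → 1729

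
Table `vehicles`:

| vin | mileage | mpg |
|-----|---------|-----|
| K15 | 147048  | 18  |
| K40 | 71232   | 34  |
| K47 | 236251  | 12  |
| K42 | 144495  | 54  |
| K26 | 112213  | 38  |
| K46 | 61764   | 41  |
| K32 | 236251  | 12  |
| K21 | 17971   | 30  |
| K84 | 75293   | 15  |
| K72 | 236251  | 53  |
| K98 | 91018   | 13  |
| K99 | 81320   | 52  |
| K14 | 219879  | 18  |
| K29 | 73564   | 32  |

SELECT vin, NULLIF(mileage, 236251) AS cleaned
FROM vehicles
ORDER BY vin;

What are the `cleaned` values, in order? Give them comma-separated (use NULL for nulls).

vin=K14: mileage=219879 vs 236251: differ → 219879
vin=K15: mileage=147048 vs 236251: differ → 147048
vin=K21: mileage=17971 vs 236251: differ → 17971
vin=K26: mileage=112213 vs 236251: differ → 112213
vin=K29: mileage=73564 vs 236251: differ → 73564
vin=K32: mileage=236251 vs 236251: equal → NULL
vin=K40: mileage=71232 vs 236251: differ → 71232
vin=K42: mileage=144495 vs 236251: differ → 144495
vin=K46: mileage=61764 vs 236251: differ → 61764
vin=K47: mileage=236251 vs 236251: equal → NULL
vin=K72: mileage=236251 vs 236251: equal → NULL
vin=K84: mileage=75293 vs 236251: differ → 75293
vin=K98: mileage=91018 vs 236251: differ → 91018
vin=K99: mileage=81320 vs 236251: differ → 81320

219879, 147048, 17971, 112213, 73564, NULL, 71232, 144495, 61764, NULL, NULL, 75293, 91018, 81320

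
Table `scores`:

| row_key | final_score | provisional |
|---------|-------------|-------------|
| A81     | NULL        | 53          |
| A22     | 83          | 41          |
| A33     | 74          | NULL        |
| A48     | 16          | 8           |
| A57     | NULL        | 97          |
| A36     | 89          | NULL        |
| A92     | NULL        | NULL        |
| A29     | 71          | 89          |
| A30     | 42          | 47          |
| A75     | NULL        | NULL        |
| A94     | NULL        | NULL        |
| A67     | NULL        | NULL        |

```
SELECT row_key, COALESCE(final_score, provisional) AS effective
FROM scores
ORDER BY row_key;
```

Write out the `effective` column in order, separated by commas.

83, 71, 42, 74, 89, 16, 97, NULL, NULL, 53, NULL, NULL

row_key=A22: final_score=83 → 83
row_key=A29: final_score=71 → 71
row_key=A30: final_score=42 → 42
row_key=A33: final_score=74 → 74
row_key=A36: final_score=89 → 89
row_key=A48: final_score=16 → 16
row_key=A57: final_score=NULL, provisional=97 → 97
row_key=A67: final_score=NULL, provisional=NULL (all NULL) → NULL
row_key=A75: final_score=NULL, provisional=NULL (all NULL) → NULL
row_key=A81: final_score=NULL, provisional=53 → 53
row_key=A92: final_score=NULL, provisional=NULL (all NULL) → NULL
row_key=A94: final_score=NULL, provisional=NULL (all NULL) → NULL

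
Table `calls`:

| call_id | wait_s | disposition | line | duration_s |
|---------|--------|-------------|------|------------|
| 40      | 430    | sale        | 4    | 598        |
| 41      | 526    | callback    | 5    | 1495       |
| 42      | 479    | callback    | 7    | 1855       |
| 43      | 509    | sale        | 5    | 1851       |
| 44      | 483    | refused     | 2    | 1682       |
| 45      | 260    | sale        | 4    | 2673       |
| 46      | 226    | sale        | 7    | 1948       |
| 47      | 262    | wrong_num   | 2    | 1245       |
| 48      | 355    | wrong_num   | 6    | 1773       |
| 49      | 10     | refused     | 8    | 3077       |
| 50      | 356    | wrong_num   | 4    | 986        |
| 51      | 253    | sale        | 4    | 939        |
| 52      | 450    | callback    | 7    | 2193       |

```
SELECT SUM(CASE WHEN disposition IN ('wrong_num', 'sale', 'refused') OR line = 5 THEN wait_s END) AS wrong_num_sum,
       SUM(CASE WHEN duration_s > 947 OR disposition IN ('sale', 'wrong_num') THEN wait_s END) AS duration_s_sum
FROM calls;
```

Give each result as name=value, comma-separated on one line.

[wrong_num_sum: disposition IN ('wrong_num', 'sale', 'refused') OR line = 5]
call_id=40: ✓ → 430
call_id=41: ✓ → 526
call_id=42: ✗
call_id=43: ✓ → 509
call_id=44: ✓ → 483
call_id=45: ✓ → 260
call_id=46: ✓ → 226
call_id=47: ✓ → 262
call_id=48: ✓ → 355
call_id=49: ✓ → 10
call_id=50: ✓ → 356
call_id=51: ✓ → 253
call_id=52: ✗
wrong_num_sum = 430 + 526 + 509 + 483 + 260 + 226 + 262 + 355 + 10 + 356 + 253 = 3670
—
[duration_s_sum: duration_s > 947 OR disposition IN ('sale', 'wrong_num')]
call_id=40: ✓ → 430
call_id=41: ✓ → 526
call_id=42: ✓ → 479
call_id=43: ✓ → 509
call_id=44: ✓ → 483
call_id=45: ✓ → 260
call_id=46: ✓ → 226
call_id=47: ✓ → 262
call_id=48: ✓ → 355
call_id=49: ✓ → 10
call_id=50: ✓ → 356
call_id=51: ✓ → 253
call_id=52: ✓ → 450
duration_s_sum = 430 + 526 + 479 + 509 + 483 + 260 + 226 + 262 + 355 + 10 + 356 + 253 + 450 = 4599

wrong_num_sum=3670, duration_s_sum=4599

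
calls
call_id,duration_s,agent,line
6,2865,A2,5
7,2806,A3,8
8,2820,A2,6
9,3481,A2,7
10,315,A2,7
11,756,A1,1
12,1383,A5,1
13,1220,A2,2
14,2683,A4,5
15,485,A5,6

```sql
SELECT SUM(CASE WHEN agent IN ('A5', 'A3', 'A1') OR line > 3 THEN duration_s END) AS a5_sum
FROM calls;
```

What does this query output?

call_id=6: ✓ → 2865
call_id=7: ✓ → 2806
call_id=8: ✓ → 2820
call_id=9: ✓ → 3481
call_id=10: ✓ → 315
call_id=11: ✓ → 756
call_id=12: ✓ → 1383
call_id=13: ✗
call_id=14: ✓ → 2683
call_id=15: ✓ → 485
a5_sum = 2865 + 2806 + 2820 + 3481 + 315 + 756 + 1383 + 2683 + 485 = 17594

17594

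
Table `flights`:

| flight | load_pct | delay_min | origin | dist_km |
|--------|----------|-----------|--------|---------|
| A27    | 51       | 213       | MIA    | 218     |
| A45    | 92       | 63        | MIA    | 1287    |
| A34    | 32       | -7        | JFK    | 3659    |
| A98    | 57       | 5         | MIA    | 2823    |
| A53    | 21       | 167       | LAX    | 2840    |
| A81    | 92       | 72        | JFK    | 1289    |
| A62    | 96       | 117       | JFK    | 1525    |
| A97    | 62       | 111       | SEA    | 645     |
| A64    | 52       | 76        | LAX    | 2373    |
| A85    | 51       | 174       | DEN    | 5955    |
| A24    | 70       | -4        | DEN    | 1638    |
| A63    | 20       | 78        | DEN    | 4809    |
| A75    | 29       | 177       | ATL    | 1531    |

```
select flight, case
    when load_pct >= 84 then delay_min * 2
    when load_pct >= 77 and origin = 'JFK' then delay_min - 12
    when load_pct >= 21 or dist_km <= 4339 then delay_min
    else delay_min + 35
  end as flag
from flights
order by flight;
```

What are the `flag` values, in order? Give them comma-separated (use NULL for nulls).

flight=A24: load_pct >= 21 or dist_km <= 4339 → -4
flight=A27: load_pct >= 21 or dist_km <= 4339 → 213
flight=A34: load_pct >= 21 or dist_km <= 4339 → -7
flight=A45: load_pct >= 84 → 126
flight=A53: load_pct >= 21 or dist_km <= 4339 → 167
flight=A62: load_pct >= 84 → 234
flight=A63: ELSE → 113
flight=A64: load_pct >= 21 or dist_km <= 4339 → 76
flight=A75: load_pct >= 21 or dist_km <= 4339 → 177
flight=A81: load_pct >= 84 → 144
flight=A85: load_pct >= 21 or dist_km <= 4339 → 174
flight=A97: load_pct >= 21 or dist_km <= 4339 → 111
flight=A98: load_pct >= 21 or dist_km <= 4339 → 5

-4, 213, -7, 126, 167, 234, 113, 76, 177, 144, 174, 111, 5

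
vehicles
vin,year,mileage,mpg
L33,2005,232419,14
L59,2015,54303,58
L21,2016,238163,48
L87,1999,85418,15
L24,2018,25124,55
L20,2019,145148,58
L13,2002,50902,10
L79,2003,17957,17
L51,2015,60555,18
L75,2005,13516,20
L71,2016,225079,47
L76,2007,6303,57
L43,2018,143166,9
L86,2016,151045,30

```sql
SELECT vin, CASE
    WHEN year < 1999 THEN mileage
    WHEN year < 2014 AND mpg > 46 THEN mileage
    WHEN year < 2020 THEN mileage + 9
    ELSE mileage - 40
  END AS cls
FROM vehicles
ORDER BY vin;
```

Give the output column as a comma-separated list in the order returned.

50911, 145157, 238172, 25133, 232428, 143175, 60564, 54312, 225088, 13525, 6303, 17966, 151054, 85427

vin=L13: year < 2020 → 50911
vin=L20: year < 2020 → 145157
vin=L21: year < 2020 → 238172
vin=L24: year < 2020 → 25133
vin=L33: year < 2020 → 232428
vin=L43: year < 2020 → 143175
vin=L51: year < 2020 → 60564
vin=L59: year < 2020 → 54312
vin=L71: year < 2020 → 225088
vin=L75: year < 2020 → 13525
vin=L76: year < 2014 AND mpg > 46 → 6303
vin=L79: year < 2020 → 17966
vin=L86: year < 2020 → 151054
vin=L87: year < 2020 → 85427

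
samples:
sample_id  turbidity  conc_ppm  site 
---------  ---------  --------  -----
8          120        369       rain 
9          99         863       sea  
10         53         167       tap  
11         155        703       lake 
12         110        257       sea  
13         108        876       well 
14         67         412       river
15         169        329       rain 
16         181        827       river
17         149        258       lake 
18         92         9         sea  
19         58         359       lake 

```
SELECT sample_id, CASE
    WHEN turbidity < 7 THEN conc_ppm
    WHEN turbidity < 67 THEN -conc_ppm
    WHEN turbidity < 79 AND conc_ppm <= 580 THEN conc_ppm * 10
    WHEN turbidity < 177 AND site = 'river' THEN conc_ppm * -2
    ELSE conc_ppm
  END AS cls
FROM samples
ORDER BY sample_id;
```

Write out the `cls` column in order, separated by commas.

369, 863, -167, 703, 257, 876, 4120, 329, 827, 258, 9, -359

sample_id=8: ELSE → 369
sample_id=9: ELSE → 863
sample_id=10: turbidity < 67 → -167
sample_id=11: ELSE → 703
sample_id=12: ELSE → 257
sample_id=13: ELSE → 876
sample_id=14: turbidity < 79 AND conc_ppm <= 580 → 4120
sample_id=15: ELSE → 329
sample_id=16: ELSE → 827
sample_id=17: ELSE → 258
sample_id=18: ELSE → 9
sample_id=19: turbidity < 67 → -359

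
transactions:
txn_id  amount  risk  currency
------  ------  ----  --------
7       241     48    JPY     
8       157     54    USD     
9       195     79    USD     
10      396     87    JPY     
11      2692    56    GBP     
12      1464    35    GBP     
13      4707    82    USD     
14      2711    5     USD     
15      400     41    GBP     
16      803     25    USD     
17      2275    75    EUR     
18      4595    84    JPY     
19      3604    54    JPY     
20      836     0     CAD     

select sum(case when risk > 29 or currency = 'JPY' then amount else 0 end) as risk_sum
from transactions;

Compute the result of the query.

txn_id=7: ✓ → 241
txn_id=8: ✓ → 157
txn_id=9: ✓ → 195
txn_id=10: ✓ → 396
txn_id=11: ✓ → 2692
txn_id=12: ✓ → 1464
txn_id=13: ✓ → 4707
txn_id=14: ✗
txn_id=15: ✓ → 400
txn_id=16: ✗
txn_id=17: ✓ → 2275
txn_id=18: ✓ → 4595
txn_id=19: ✓ → 3604
txn_id=20: ✗
risk_sum = 241 + 157 + 195 + 396 + 2692 + 1464 + 4707 + 400 + 2275 + 4595 + 3604 = 20726

20726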